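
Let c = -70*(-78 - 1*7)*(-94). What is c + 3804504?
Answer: 3245204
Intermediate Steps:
c = -559300 (c = -70*(-78 - 7)*(-94) = -70*(-85)*(-94) = 5950*(-94) = -559300)
c + 3804504 = -559300 + 3804504 = 3245204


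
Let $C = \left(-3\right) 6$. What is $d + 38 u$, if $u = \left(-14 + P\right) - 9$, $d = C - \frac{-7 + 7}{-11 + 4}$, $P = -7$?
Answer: $-1158$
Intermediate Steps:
$C = -18$
$d = -18$ ($d = -18 - \frac{-7 + 7}{-11 + 4} = -18 - \frac{0}{-7} = -18 - 0 \left(- \frac{1}{7}\right) = -18 - 0 = -18 + 0 = -18$)
$u = -30$ ($u = \left(-14 - 7\right) - 9 = -21 - 9 = -30$)
$d + 38 u = -18 + 38 \left(-30\right) = -18 - 1140 = -1158$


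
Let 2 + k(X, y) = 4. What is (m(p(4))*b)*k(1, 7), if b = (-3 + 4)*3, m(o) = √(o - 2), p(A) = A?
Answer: 6*√2 ≈ 8.4853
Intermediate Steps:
k(X, y) = 2 (k(X, y) = -2 + 4 = 2)
m(o) = √(-2 + o)
b = 3 (b = 1*3 = 3)
(m(p(4))*b)*k(1, 7) = (√(-2 + 4)*3)*2 = (√2*3)*2 = (3*√2)*2 = 6*√2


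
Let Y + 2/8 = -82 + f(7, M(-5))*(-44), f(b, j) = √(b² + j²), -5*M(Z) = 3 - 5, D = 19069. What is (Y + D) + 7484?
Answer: 105883/4 - 44*√1229/5 ≈ 26162.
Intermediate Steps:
M(Z) = ⅖ (M(Z) = -(3 - 5)/5 = -⅕*(-2) = ⅖)
Y = -329/4 - 44*√1229/5 (Y = -¼ + (-82 + √(7² + (⅖)²)*(-44)) = -¼ + (-82 + √(49 + 4/25)*(-44)) = -¼ + (-82 + √(1229/25)*(-44)) = -¼ + (-82 + (√1229/5)*(-44)) = -¼ + (-82 - 44*√1229/5) = -329/4 - 44*√1229/5 ≈ -390.75)
(Y + D) + 7484 = ((-329/4 - 44*√1229/5) + 19069) + 7484 = (75947/4 - 44*√1229/5) + 7484 = 105883/4 - 44*√1229/5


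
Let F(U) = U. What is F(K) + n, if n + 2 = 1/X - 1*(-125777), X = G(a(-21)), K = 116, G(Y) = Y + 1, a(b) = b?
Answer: 2517819/20 ≈ 1.2589e+5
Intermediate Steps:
G(Y) = 1 + Y
X = -20 (X = 1 - 21 = -20)
n = 2515499/20 (n = -2 + (1/(-20) - 1*(-125777)) = -2 + (-1/20 + 125777) = -2 + 2515539/20 = 2515499/20 ≈ 1.2578e+5)
F(K) + n = 116 + 2515499/20 = 2517819/20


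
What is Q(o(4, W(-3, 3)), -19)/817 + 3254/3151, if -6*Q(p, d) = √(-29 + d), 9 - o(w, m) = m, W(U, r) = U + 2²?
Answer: 3254/3151 - 2*I*√3/2451 ≈ 1.0327 - 0.0014133*I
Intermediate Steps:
W(U, r) = 4 + U (W(U, r) = U + 4 = 4 + U)
o(w, m) = 9 - m
Q(p, d) = -√(-29 + d)/6
Q(o(4, W(-3, 3)), -19)/817 + 3254/3151 = -√(-29 - 19)/6/817 + 3254/3151 = -2*I*√3/3*(1/817) + 3254*(1/3151) = -2*I*√3/3*(1/817) + 3254/3151 = -2*I*√3/2451 + 3254/3151 = 3254/3151 - 2*I*√3/2451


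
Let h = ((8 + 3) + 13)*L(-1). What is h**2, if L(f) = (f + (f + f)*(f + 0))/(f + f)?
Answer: 144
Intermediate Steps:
L(f) = (f + 2*f**2)/(2*f) (L(f) = (f + (2*f)*f)/((2*f)) = (f + 2*f**2)*(1/(2*f)) = (f + 2*f**2)/(2*f))
h = -12 (h = ((8 + 3) + 13)*(1/2 - 1) = (11 + 13)*(-1/2) = 24*(-1/2) = -12)
h**2 = (-12)**2 = 144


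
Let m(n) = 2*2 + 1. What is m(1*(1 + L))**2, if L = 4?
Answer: 25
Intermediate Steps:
m(n) = 5 (m(n) = 4 + 1 = 5)
m(1*(1 + L))**2 = 5**2 = 25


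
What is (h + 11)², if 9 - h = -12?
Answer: 1024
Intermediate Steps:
h = 21 (h = 9 - 1*(-12) = 9 + 12 = 21)
(h + 11)² = (21 + 11)² = 32² = 1024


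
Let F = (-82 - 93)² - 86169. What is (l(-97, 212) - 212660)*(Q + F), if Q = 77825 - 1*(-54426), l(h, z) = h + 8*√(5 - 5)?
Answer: -16319951199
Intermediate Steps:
l(h, z) = h (l(h, z) = h + 8*√0 = h + 8*0 = h + 0 = h)
Q = 132251 (Q = 77825 + 54426 = 132251)
F = -55544 (F = (-175)² - 86169 = 30625 - 86169 = -55544)
(l(-97, 212) - 212660)*(Q + F) = (-97 - 212660)*(132251 - 55544) = -212757*76707 = -16319951199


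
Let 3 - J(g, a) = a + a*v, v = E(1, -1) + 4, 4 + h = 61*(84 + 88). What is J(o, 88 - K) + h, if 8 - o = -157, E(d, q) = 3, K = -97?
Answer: 9011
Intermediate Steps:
o = 165 (o = 8 - 1*(-157) = 8 + 157 = 165)
h = 10488 (h = -4 + 61*(84 + 88) = -4 + 61*172 = -4 + 10492 = 10488)
v = 7 (v = 3 + 4 = 7)
J(g, a) = 3 - 8*a (J(g, a) = 3 - (a + a*7) = 3 - (a + 7*a) = 3 - 8*a)
J(o, 88 - K) + h = (3 - 8*(88 - 1*(-97))) + 10488 = (3 - 8*(88 + 97)) + 10488 = (3 - 8*185) + 10488 = (3 - 1480) + 10488 = -1477 + 10488 = 9011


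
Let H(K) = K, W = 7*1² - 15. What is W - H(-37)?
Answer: 29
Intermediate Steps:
W = -8 (W = 7*1 - 15 = 7 - 15 = -8)
W - H(-37) = -8 - 1*(-37) = -8 + 37 = 29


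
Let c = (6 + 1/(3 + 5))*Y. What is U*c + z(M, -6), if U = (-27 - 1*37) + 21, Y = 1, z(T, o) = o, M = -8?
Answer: -2155/8 ≈ -269.38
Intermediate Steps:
U = -43 (U = (-27 - 37) + 21 = -64 + 21 = -43)
c = 49/8 (c = (6 + 1/(3 + 5))*1 = (6 + 1/8)*1 = (49/8)*1 = 49/8 ≈ 6.1250)
U*c + z(M, -6) = -43*49/8 - 6 = -2107/8 - 6 = -2155/8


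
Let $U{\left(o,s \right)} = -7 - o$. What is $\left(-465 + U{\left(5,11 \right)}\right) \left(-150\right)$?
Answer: $71550$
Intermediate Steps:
$\left(-465 + U{\left(5,11 \right)}\right) \left(-150\right) = \left(-465 - 12\right) \left(-150\right) = \left(-477\right) \left(-150\right) = 71550$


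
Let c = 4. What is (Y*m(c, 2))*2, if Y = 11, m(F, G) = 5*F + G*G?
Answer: 528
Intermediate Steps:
m(F, G) = G**2 + 5*F (m(F, G) = 5*F + G**2 = G**2 + 5*F)
(Y*m(c, 2))*2 = (11*(2**2 + 5*4))*2 = (11*(4 + 20))*2 = (11*24)*2 = 264*2 = 528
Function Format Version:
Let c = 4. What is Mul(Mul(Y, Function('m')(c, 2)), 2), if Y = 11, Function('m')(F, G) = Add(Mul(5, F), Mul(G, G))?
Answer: 528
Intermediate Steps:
Function('m')(F, G) = Add(Pow(G, 2), Mul(5, F)) (Function('m')(F, G) = Add(Mul(5, F), Pow(G, 2)) = Add(Pow(G, 2), Mul(5, F)))
Mul(Mul(Y, Function('m')(c, 2)), 2) = Mul(Mul(11, Add(Pow(2, 2), Mul(5, 4))), 2) = Mul(Mul(11, Add(4, 20)), 2) = Mul(Mul(11, 24), 2) = Mul(264, 2) = 528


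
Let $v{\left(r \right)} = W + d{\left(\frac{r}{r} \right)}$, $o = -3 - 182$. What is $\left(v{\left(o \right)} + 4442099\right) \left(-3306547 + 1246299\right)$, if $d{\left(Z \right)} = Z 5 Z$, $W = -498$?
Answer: $-9150809878288$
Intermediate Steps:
$o = -185$ ($o = -3 - 182 = -185$)
$d{\left(Z \right)} = 5 Z^{2}$ ($d{\left(Z \right)} = 5 Z Z = 5 Z^{2}$)
$v{\left(r \right)} = -493$ ($v{\left(r \right)} = -498 + 5 \left(\frac{r}{r}\right)^{2} = -498 + 5 \cdot 1^{2} = -498 + 5 \cdot 1 = -498 + 5 = -493$)
$\left(v{\left(o \right)} + 4442099\right) \left(-3306547 + 1246299\right) = \left(-493 + 4442099\right) \left(-3306547 + 1246299\right) = 4441606 \left(-2060248\right) = -9150809878288$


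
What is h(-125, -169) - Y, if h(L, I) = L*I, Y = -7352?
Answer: 28477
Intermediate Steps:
h(L, I) = I*L
h(-125, -169) - Y = -169*(-125) - 1*(-7352) = 21125 + 7352 = 28477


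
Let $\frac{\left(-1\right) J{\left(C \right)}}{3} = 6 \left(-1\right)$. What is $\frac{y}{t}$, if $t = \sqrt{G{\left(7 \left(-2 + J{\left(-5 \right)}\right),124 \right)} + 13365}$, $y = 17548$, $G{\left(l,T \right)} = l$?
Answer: $\frac{17548 \sqrt{13477}}{13477} \approx 151.16$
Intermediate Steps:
$J{\left(C \right)} = 18$ ($J{\left(C \right)} = - 3 \cdot 6 \left(-1\right) = \left(-3\right) \left(-6\right) = 18$)
$t = \sqrt{13477}$ ($t = \sqrt{7 \left(-2 + 18\right) + 13365} = \sqrt{7 \cdot 16 + 13365} = \sqrt{112 + 13365} = \sqrt{13477} \approx 116.09$)
$\frac{y}{t} = \frac{17548}{\sqrt{13477}} = 17548 \frac{\sqrt{13477}}{13477} = \frac{17548 \sqrt{13477}}{13477}$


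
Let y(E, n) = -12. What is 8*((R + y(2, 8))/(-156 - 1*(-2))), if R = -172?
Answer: 736/77 ≈ 9.5584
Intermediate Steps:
8*((R + y(2, 8))/(-156 - 1*(-2))) = 8*((-172 - 12)/(-156 - 1*(-2))) = 8*(-184/(-156 + 2)) = 8*(-184/(-154)) = 8*(-184*(-1/154)) = 8*(92/77) = 736/77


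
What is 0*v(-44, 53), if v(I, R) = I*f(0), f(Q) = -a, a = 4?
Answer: 0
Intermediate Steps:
f(Q) = -4 (f(Q) = -1*4 = -4)
v(I, R) = -4*I (v(I, R) = I*(-4) = -4*I)
0*v(-44, 53) = 0*(-4*(-44)) = 0*176 = 0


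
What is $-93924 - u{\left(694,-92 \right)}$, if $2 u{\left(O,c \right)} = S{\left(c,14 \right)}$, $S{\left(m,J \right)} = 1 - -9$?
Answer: $-93929$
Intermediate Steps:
$S{\left(m,J \right)} = 10$ ($S{\left(m,J \right)} = 1 + 9 = 10$)
$u{\left(O,c \right)} = 5$ ($u{\left(O,c \right)} = \frac{1}{2} \cdot 10 = 5$)
$-93924 - u{\left(694,-92 \right)} = -93924 - 5 = -93929$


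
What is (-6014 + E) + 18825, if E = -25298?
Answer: -12487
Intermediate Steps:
(-6014 + E) + 18825 = (-6014 - 25298) + 18825 = -31312 + 18825 = -12487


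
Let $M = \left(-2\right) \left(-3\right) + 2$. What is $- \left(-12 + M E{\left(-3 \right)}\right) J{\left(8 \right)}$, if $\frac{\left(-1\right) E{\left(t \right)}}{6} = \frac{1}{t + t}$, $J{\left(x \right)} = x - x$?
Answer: $0$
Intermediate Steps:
$J{\left(x \right)} = 0$
$E{\left(t \right)} = - \frac{3}{t}$ ($E{\left(t \right)} = - \frac{6}{t + t} = - \frac{6}{2 t} = - 6 \frac{1}{2 t} = - \frac{3}{t}$)
$M = 8$ ($M = 6 + 2 = 8$)
$- \left(-12 + M E{\left(-3 \right)}\right) J{\left(8 \right)} = - \left(-12 + 8 \left(- \frac{3}{-3}\right)\right) 0 = - \left(-12 + 8 \left(\left(-3\right) \left(- \frac{1}{3}\right)\right)\right) 0 = - \left(-12 + 8 \cdot 1\right) 0 = - \left(-12 + 8\right) 0 = - \left(-4\right) 0 = \left(-1\right) 0 = 0$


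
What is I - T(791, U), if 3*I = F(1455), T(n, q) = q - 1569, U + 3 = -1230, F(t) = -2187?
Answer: 2073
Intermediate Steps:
U = -1233 (U = -3 - 1230 = -1233)
T(n, q) = -1569 + q
I = -729 (I = (1/3)*(-2187) = -729)
I - T(791, U) = -729 - (-1569 - 1233) = -729 - 1*(-2802) = -729 + 2802 = 2073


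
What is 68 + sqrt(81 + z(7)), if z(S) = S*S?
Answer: 68 + sqrt(130) ≈ 79.402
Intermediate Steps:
z(S) = S**2
68 + sqrt(81 + z(7)) = 68 + sqrt(81 + 7**2) = 68 + sqrt(81 + 49) = 68 + sqrt(130)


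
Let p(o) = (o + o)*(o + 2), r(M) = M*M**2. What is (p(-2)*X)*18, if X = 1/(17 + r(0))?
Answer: 0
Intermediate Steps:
r(M) = M**3
X = 1/17 (X = 1/(17 + 0**3) = 1/(17 + 0) = 1/17 ≈ 0.058824)
p(o) = 2*o*(2 + o) (p(o) = (2*o)*(2 + o) = 2*o*(2 + o))
(p(-2)*X)*18 = ((2*(-2)*(2 - 2))*(1/17))*18 = ((2*(-2)*0)*(1/17))*18 = (0*(1/17))*18 = 0*18 = 0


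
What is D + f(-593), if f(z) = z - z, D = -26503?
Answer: -26503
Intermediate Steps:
f(z) = 0
D + f(-593) = -26503 + 0 = -26503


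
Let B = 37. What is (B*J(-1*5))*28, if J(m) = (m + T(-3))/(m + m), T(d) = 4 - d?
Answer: -1036/5 ≈ -207.20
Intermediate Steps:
J(m) = (7 + m)/(2*m) (J(m) = (m + (4 - 1*(-3)))/(m + m) = (m + (4 + 3))/((2*m)) = (m + 7)*(1/(2*m)) = (7 + m)*(1/(2*m)) = (7 + m)/(2*m))
(B*J(-1*5))*28 = (37*((7 - 1*5)/(2*((-1*5)))))*28 = (37*((1/2)*(7 - 5)/(-5)))*28 = (37*((1/2)*(-1/5)*2))*28 = (37*(-1/5))*28 = -37/5*28 = -1036/5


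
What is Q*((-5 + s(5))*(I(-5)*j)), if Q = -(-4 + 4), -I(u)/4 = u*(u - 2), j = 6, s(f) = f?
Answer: 0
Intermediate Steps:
I(u) = -4*u*(-2 + u) (I(u) = -4*u*(u - 2) = -4*u*(-2 + u))
Q = 0 (Q = -1*0 = 0)
Q*((-5 + s(5))*(I(-5)*j)) = 0*((-5 + 5)*((4*(-5)*(2 - 1*(-5)))*6)) = 0*(0*((4*(-5)*(2 + 5))*6)) = 0*(0*((4*(-5)*7)*6)) = 0*(0*(-140*6)) = 0*(0*(-840)) = 0*0 = 0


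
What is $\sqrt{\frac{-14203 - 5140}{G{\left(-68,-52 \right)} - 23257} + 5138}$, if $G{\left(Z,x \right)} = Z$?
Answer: $\frac{\sqrt{111832359069}}{4665} \approx 71.686$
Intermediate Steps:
$\sqrt{\frac{-14203 - 5140}{G{\left(-68,-52 \right)} - 23257} + 5138} = \sqrt{\frac{-14203 - 5140}{-68 - 23257} + 5138} = \sqrt{- \frac{19343}{-23325} + 5138} = \sqrt{\left(-19343\right) \left(- \frac{1}{23325}\right) + 5138} = \sqrt{\frac{19343}{23325} + 5138} = \sqrt{\frac{119863193}{23325}} = \frac{\sqrt{111832359069}}{4665}$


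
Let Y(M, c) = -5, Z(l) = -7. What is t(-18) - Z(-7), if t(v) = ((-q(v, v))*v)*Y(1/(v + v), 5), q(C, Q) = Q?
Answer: 1627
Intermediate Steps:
t(v) = 5*v² (t(v) = ((-v)*v)*(-5) = -v²*(-5) = 5*v²)
t(-18) - Z(-7) = 5*(-18)² - 1*(-7) = 5*324 + 7 = 1620 + 7 = 1627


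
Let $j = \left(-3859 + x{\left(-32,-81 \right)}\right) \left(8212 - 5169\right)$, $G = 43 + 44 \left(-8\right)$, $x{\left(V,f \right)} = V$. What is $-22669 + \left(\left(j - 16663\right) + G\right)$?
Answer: $-11879954$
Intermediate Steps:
$G = -309$ ($G = 43 - 352 = -309$)
$j = -11840313$ ($j = \left(-3859 - 32\right) \left(8212 - 5169\right) = \left(-3891\right) 3043 = -11840313$)
$-22669 + \left(\left(j - 16663\right) + G\right) = -22669 - 11857285 = -11879954$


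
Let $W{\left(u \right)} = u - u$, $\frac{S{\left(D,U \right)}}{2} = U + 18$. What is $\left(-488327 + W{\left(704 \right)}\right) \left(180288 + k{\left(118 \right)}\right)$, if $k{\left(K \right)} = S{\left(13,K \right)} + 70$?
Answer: $-88206506010$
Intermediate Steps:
$S{\left(D,U \right)} = 36 + 2 U$ ($S{\left(D,U \right)} = 2 \left(U + 18\right) = 2 \left(18 + U\right) = 36 + 2 U$)
$W{\left(u \right)} = 0$
$k{\left(K \right)} = 106 + 2 K$ ($k{\left(K \right)} = \left(36 + 2 K\right) + 70 = 106 + 2 K$)
$\left(-488327 + W{\left(704 \right)}\right) \left(180288 + k{\left(118 \right)}\right) = \left(-488327 + 0\right) \left(180288 + \left(106 + 2 \cdot 118\right)\right) = - 488327 \left(180288 + \left(106 + 236\right)\right) = - 488327 \left(180288 + 342\right) = \left(-488327\right) 180630 = -88206506010$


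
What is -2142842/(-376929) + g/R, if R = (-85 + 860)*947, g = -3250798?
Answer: 11205331468/8923794075 ≈ 1.2557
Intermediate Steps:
R = 733925 (R = 775*947 = 733925)
-2142842/(-376929) + g/R = -2142842/(-376929) - 3250798/733925 = -2142842*(-1/376929) - 3250798*1/733925 = 2142842/376929 - 3250798/733925 = 11205331468/8923794075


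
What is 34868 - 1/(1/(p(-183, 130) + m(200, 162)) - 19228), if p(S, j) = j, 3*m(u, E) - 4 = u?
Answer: 132747462322/3807143 ≈ 34868.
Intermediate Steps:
m(u, E) = 4/3 + u/3
34868 - 1/(1/(p(-183, 130) + m(200, 162)) - 19228) = 34868 - 1/(1/(130 + (4/3 + (⅓)*200)) - 19228) = 34868 - 1/(1/(130 + (4/3 + 200/3)) - 19228) = 34868 - 1/(1/(130 + 68) - 19228) = 34868 - 1/(1/198 - 19228) = 34868 - 1/(-3807143/198) = 34868 - 1*(-198/3807143) = 34868 + 198/3807143 = 132747462322/3807143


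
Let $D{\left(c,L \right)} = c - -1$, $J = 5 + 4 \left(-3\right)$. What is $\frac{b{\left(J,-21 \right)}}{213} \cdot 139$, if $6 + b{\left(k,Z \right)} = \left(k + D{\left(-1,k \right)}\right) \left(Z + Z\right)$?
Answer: $\frac{13344}{71} \approx 187.94$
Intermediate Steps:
$J = -7$ ($J = 5 - 12 = -7$)
$D{\left(c,L \right)} = 1 + c$ ($D{\left(c,L \right)} = c + 1 = 1 + c$)
$b{\left(k,Z \right)} = -6 + 2 Z k$ ($b{\left(k,Z \right)} = -6 + \left(k + \left(1 - 1\right)\right) \left(Z + Z\right) = -6 + \left(k + 0\right) 2 Z = -6 + k 2 Z = -6 + 2 Z k$)
$\frac{b{\left(J,-21 \right)}}{213} \cdot 139 = \frac{-6 + 2 \left(-21\right) \left(-7\right)}{213} \cdot 139 = \left(-6 + 294\right) \frac{1}{213} \cdot 139 = 288 \cdot \frac{1}{213} \cdot 139 = \frac{96}{71} \cdot 139 = \frac{13344}{71}$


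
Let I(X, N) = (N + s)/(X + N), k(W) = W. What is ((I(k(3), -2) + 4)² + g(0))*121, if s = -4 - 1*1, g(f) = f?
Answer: 1089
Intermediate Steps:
s = -5 (s = -4 - 1 = -5)
I(X, N) = (-5 + N)/(N + X) (I(X, N) = (N - 5)/(X + N) = (-5 + N)/(N + X))
((I(k(3), -2) + 4)² + g(0))*121 = (((-5 - 2)/(-2 + 3) + 4)² + 0)*121 = ((-7/1 + 4)² + 0)*121 = ((1*(-7) + 4)² + 0)*121 = ((-7 + 4)² + 0)*121 = ((-3)² + 0)*121 = (9 + 0)*121 = 9*121 = 1089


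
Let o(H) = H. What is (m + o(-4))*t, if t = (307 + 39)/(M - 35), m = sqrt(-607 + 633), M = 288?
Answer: -1384/253 + 346*sqrt(26)/253 ≈ 1.5030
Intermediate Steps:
m = sqrt(26) ≈ 5.0990
t = 346/253 (t = (307 + 39)/(288 - 35) = 346/253 ≈ 1.3676)
(m + o(-4))*t = (sqrt(26) - 4)*(346/253) = (-4 + sqrt(26))*(346/253) = -1384/253 + 346*sqrt(26)/253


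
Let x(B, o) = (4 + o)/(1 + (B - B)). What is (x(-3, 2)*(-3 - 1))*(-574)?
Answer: 13776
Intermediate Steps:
x(B, o) = 4 + o (x(B, o) = (4 + o)/(1 + 0) = (4 + o)/1 = (4 + o)*1 = 4 + o)
(x(-3, 2)*(-3 - 1))*(-574) = ((4 + 2)*(-3 - 1))*(-574) = (6*(-4))*(-574) = -24*(-574) = 13776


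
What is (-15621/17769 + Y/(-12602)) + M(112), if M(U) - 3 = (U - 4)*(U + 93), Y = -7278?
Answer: 826383728179/37320823 ≈ 22143.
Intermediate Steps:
M(U) = 3 + (-4 + U)*(93 + U) (M(U) = 3 + (U - 4)*(U + 93) = 3 + (-4 + U)*(93 + U))
(-15621/17769 + Y/(-12602)) + M(112) = (-15621/17769 - 7278/(-12602)) + (-369 + 112² + 89*112) = (-15621*1/17769 - 7278*(-1/12602)) + (-369 + 12544 + 9968) = (-5207/5923 + 3639/6301) + 22143 = -11255510/37320823 + 22143 = 826383728179/37320823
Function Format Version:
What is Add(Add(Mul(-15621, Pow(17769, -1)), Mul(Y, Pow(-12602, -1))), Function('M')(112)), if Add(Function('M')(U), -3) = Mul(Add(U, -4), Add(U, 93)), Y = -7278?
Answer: Rational(826383728179, 37320823) ≈ 22143.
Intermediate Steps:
Function('M')(U) = Add(3, Mul(Add(-4, U), Add(93, U))) (Function('M')(U) = Add(3, Mul(Add(U, -4), Add(U, 93))) = Add(3, Mul(Add(-4, U), Add(93, U))))
Add(Add(Mul(-15621, Pow(17769, -1)), Mul(Y, Pow(-12602, -1))), Function('M')(112)) = Add(Add(Mul(-15621, Pow(17769, -1)), Mul(-7278, Pow(-12602, -1))), Add(-369, Pow(112, 2), Mul(89, 112))) = Add(Add(Mul(-15621, Rational(1, 17769)), Mul(-7278, Rational(-1, 12602))), Add(-369, 12544, 9968)) = Add(Add(Rational(-5207, 5923), Rational(3639, 6301)), 22143) = Add(Rational(-11255510, 37320823), 22143) = Rational(826383728179, 37320823)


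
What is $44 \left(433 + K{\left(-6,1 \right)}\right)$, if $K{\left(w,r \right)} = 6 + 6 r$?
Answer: $19580$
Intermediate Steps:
$44 \left(433 + K{\left(-6,1 \right)}\right) = 44 \left(433 + \left(6 + 6 \cdot 1\right)\right) = 44 \left(433 + \left(6 + 6\right)\right) = 44 \left(433 + 12\right) = 44 \cdot 445 = 19580$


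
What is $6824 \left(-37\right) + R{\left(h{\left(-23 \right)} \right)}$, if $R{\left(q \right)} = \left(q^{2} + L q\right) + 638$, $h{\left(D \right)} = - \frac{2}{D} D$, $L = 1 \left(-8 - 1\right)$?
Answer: $-251828$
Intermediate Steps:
$L = -9$ ($L = 1 \left(-9\right) = -9$)
$h{\left(D \right)} = -2$
$R{\left(q \right)} = 638 + q^{2} - 9 q$ ($R{\left(q \right)} = \left(q^{2} - 9 q\right) + 638 = 638 + q^{2} - 9 q$)
$6824 \left(-37\right) + R{\left(h{\left(-23 \right)} \right)} = 6824 \left(-37\right) + \left(638 + \left(-2\right)^{2} - -18\right) = -252488 + \left(638 + 4 + 18\right) = -252488 + 660 = -251828$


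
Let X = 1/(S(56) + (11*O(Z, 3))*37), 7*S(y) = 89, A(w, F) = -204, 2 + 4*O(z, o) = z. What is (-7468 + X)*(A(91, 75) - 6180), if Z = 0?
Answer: 127341916128/2671 ≈ 4.7676e+7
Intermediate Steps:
O(z, o) = -½ + z/4
S(y) = 89/7 (S(y) = (⅐)*89 = 89/7)
X = -14/2671 (X = 1/(89/7 + (11*(-½ + (¼)*0))*37) = 1/(89/7 + (11*(-½ + 0))*37) = 1/(89/7 + (11*(-½))*37) = 1/(89/7 - 11/2*37) = 1/(89/7 - 407/2) = 1/(-2671/14) = -14/2671 ≈ -0.0052415)
(-7468 + X)*(A(91, 75) - 6180) = (-7468 - 14/2671)*(-204 - 6180) = -19947042/2671*(-6384) = 127341916128/2671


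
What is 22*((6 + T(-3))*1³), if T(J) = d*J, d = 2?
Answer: 0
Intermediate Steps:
T(J) = 2*J
22*((6 + T(-3))*1³) = 22*((6 + 2*(-3))*1³) = 22*((6 - 6)*1) = 22*(0*1) = 22*0 = 0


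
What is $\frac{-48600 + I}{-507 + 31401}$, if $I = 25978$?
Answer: $- \frac{11311}{15447} \approx -0.73225$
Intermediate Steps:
$\frac{-48600 + I}{-507 + 31401} = \frac{-48600 + 25978}{-507 + 31401} = - \frac{22622}{30894} = \left(-22622\right) \frac{1}{30894} = - \frac{11311}{15447}$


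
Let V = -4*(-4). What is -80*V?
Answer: -1280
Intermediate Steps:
V = 16
-80*V = -80*16 = -1280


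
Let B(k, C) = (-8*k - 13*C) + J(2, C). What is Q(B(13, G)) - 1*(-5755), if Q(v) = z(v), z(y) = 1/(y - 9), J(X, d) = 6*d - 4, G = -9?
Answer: 310769/54 ≈ 5755.0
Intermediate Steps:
J(X, d) = -4 + 6*d
z(y) = 1/(-9 + y)
B(k, C) = -4 - 8*k - 7*C (B(k, C) = (-8*k - 13*C) + (-4 + 6*C) = (-13*C - 8*k) + (-4 + 6*C) = -4 - 8*k - 7*C)
Q(v) = 1/(-9 + v)
Q(B(13, G)) - 1*(-5755) = 1/(-9 + (-4 - 8*13 - 7*(-9))) - 1*(-5755) = 1/(-9 + (-4 - 104 + 63)) + 5755 = 1/(-9 - 45) + 5755 = 1/(-54) + 5755 = -1/54 + 5755 = 310769/54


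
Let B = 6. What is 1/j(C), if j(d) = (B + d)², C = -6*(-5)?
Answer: 1/1296 ≈ 0.00077160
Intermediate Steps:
C = 30
j(d) = (6 + d)²
1/j(C) = 1/((6 + 30)²) = 1/(36²) = 1/1296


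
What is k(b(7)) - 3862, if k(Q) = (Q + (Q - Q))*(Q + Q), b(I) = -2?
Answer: -3854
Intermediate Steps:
k(Q) = 2*Q**2 (k(Q) = (Q + 0)*(2*Q) = Q*(2*Q) = 2*Q**2)
k(b(7)) - 3862 = 2*(-2)**2 - 3862 = 2*4 - 3862 = 8 - 3862 = -3854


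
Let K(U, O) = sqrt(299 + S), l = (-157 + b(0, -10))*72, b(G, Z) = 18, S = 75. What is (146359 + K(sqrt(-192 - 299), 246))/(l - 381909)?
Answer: -146359/391917 - sqrt(374)/391917 ≈ -0.37349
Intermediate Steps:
l = -10008 (l = (-157 + 18)*72 = -139*72 = -10008)
K(U, O) = sqrt(374) (K(U, O) = sqrt(299 + 75) = sqrt(374))
(146359 + K(sqrt(-192 - 299), 246))/(l - 381909) = (146359 + sqrt(374))/(-10008 - 381909) = (146359 + sqrt(374))/(-391917) = (146359 + sqrt(374))*(-1/391917) = -146359/391917 - sqrt(374)/391917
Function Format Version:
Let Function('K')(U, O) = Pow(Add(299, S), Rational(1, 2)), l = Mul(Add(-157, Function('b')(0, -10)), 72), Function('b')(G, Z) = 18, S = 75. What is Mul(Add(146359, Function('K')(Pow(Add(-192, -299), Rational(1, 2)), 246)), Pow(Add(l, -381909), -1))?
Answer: Add(Rational(-146359, 391917), Mul(Rational(-1, 391917), Pow(374, Rational(1, 2)))) ≈ -0.37349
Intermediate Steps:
l = -10008 (l = Mul(Add(-157, 18), 72) = Mul(-139, 72) = -10008)
Function('K')(U, O) = Pow(374, Rational(1, 2)) (Function('K')(U, O) = Pow(Add(299, 75), Rational(1, 2)) = Pow(374, Rational(1, 2)))
Mul(Add(146359, Function('K')(Pow(Add(-192, -299), Rational(1, 2)), 246)), Pow(Add(l, -381909), -1)) = Mul(Add(146359, Pow(374, Rational(1, 2))), Pow(Add(-10008, -381909), -1)) = Mul(Add(146359, Pow(374, Rational(1, 2))), Pow(-391917, -1)) = Mul(Add(146359, Pow(374, Rational(1, 2))), Rational(-1, 391917)) = Add(Rational(-146359, 391917), Mul(Rational(-1, 391917), Pow(374, Rational(1, 2))))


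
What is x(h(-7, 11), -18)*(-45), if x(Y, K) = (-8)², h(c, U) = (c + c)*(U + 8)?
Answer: -2880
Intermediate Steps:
h(c, U) = 2*c*(8 + U) (h(c, U) = (2*c)*(8 + U) = 2*c*(8 + U))
x(Y, K) = 64
x(h(-7, 11), -18)*(-45) = 64*(-45) = -2880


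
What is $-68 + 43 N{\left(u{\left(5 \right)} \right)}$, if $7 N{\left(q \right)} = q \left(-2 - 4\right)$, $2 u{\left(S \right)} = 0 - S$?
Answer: $\frac{169}{7} \approx 24.143$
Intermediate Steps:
$u{\left(S \right)} = - \frac{S}{2}$ ($u{\left(S \right)} = \frac{0 - S}{2} = \frac{\left(-1\right) S}{2} = - \frac{S}{2}$)
$N{\left(q \right)} = - \frac{6 q}{7}$ ($N{\left(q \right)} = \frac{q \left(-2 - 4\right)}{7} = \frac{q \left(-6\right)}{7} = \frac{\left(-6\right) q}{7} = - \frac{6 q}{7}$)
$-68 + 43 N{\left(u{\left(5 \right)} \right)} = -68 + 43 \left(- \frac{6 \left(\left(- \frac{1}{2}\right) 5\right)}{7}\right) = -68 + 43 \left(\left(- \frac{6}{7}\right) \left(- \frac{5}{2}\right)\right) = -68 + 43 \cdot \frac{15}{7} = -68 + \frac{645}{7} = \frac{169}{7}$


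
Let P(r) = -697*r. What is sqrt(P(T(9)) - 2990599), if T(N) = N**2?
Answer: 4*I*sqrt(190441) ≈ 1745.6*I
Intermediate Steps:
sqrt(P(T(9)) - 2990599) = sqrt(-697*9**2 - 2990599) = sqrt(-697*81 - 2990599) = sqrt(-56457 - 2990599) = sqrt(-3047056) = 4*I*sqrt(190441)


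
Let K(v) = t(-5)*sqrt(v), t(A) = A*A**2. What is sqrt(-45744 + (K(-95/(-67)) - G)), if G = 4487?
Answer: sqrt(-225486959 - 8375*sqrt(6365))/67 ≈ 224.45*I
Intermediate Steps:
t(A) = A**3
K(v) = -125*sqrt(v) (K(v) = (-5)**3*sqrt(v) = -125*sqrt(v))
sqrt(-45744 + (K(-95/(-67)) - G)) = sqrt(-45744 + (-125*sqrt(95)*sqrt(-1/(-67)) - 1*4487)) = sqrt(-45744 + (-125*sqrt(6365)/67 - 4487)) = sqrt(-45744 + (-4487 - 125*sqrt(6365)/67)) = sqrt(-50231 - 125*sqrt(6365)/67)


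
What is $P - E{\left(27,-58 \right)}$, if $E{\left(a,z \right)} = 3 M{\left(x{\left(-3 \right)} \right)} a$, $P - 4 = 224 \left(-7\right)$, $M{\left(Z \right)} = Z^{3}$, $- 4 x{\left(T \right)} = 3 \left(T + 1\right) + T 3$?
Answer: $- \frac{373471}{64} \approx -5835.5$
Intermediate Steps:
$x{\left(T \right)} = - \frac{3}{4} - \frac{3 T}{2}$ ($x{\left(T \right)} = - \frac{3 \left(T + 1\right) + T 3}{4} = - \frac{3 \left(1 + T\right) + 3 T}{4} = - \frac{\left(3 + 3 T\right) + 3 T}{4} = - \frac{3 + 6 T}{4} = - \frac{3}{4} - \frac{3 T}{2}$)
$P = -1564$ ($P = 4 + 224 \left(-7\right) = 4 - 1568 = -1564$)
$E{\left(a,z \right)} = \frac{10125 a}{64}$ ($E{\left(a,z \right)} = 3 \left(- \frac{3}{4} - - \frac{9}{2}\right)^{3} a = 3 \left(- \frac{3}{4} + \frac{9}{2}\right)^{3} a = 3 \left(\frac{15}{4}\right)^{3} a = 3 \cdot \frac{3375}{64} a = \frac{10125 a}{64}$)
$P - E{\left(27,-58 \right)} = -1564 - \frac{10125}{64} \cdot 27 = -1564 - \frac{273375}{64} = - \frac{373471}{64}$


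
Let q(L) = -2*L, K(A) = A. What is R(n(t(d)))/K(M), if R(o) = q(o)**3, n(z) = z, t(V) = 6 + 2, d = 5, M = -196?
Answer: 1024/49 ≈ 20.898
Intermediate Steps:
t(V) = 8
R(o) = -8*o**3 (R(o) = (-2*o)**3 = -8*o**3)
R(n(t(d)))/K(M) = -8*8**3/(-196) = -8*512*(-1/196) = -4096*(-1/196) = 1024/49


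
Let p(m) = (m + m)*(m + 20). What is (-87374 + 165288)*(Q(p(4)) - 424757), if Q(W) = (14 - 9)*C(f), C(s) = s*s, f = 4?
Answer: -33088283778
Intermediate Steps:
p(m) = 2*m*(20 + m) (p(m) = (2*m)*(20 + m) = 2*m*(20 + m))
C(s) = s**2
Q(W) = 80 (Q(W) = (14 - 9)*4**2 = 5*16 = 80)
(-87374 + 165288)*(Q(p(4)) - 424757) = (-87374 + 165288)*(80 - 424757) = 77914*(-424677) = -33088283778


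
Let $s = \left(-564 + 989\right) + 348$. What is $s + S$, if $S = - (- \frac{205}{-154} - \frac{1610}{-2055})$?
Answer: $\frac{48792419}{63294} \approx 770.89$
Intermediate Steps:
$s = 773$ ($s = 425 + 348 = 773$)
$S = - \frac{133843}{63294}$ ($S = - (\left(-205\right) \left(- \frac{1}{154}\right) - - \frac{322}{411}) = - (\frac{205}{154} + \frac{322}{411}) = \left(-1\right) \frac{133843}{63294} = - \frac{133843}{63294} \approx -2.1146$)
$s + S = 773 - \frac{133843}{63294} = \frac{48792419}{63294}$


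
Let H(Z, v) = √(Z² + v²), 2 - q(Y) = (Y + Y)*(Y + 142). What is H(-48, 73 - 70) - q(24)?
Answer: 7966 + 3*√257 ≈ 8014.1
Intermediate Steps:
q(Y) = 2 - 2*Y*(142 + Y) (q(Y) = 2 - (Y + Y)*(Y + 142) = 2 - 2*Y*(142 + Y))
H(-48, 73 - 70) - q(24) = √((-48)² + (73 - 70)²) - (2 - 284*24 - 2*24²) = √(2304 + 3²) - (2 - 6816 - 2*576) = √(2304 + 9) - (2 - 6816 - 1152) = √2313 - 1*(-7966) = 3*√257 + 7966 = 7966 + 3*√257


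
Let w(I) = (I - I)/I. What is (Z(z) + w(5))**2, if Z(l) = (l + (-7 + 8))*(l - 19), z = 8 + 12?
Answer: 441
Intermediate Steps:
w(I) = 0 (w(I) = 0/I = 0)
z = 20
Z(l) = (1 + l)*(-19 + l) (Z(l) = (l + 1)*(-19 + l) = (1 + l)*(-19 + l))
(Z(z) + w(5))**2 = ((-19 + 20**2 - 18*20) + 0)**2 = ((-19 + 400 - 360) + 0)**2 = (21 + 0)**2 = 21**2 = 441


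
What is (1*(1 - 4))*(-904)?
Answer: 2712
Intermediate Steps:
(1*(1 - 4))*(-904) = (1*(-3))*(-904) = -3*(-904) = 2712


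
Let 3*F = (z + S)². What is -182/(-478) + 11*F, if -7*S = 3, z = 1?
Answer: 55441/35133 ≈ 1.5780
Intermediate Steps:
S = -3/7 (S = -⅐*3 = -3/7 ≈ -0.42857)
F = 16/147 (F = (1 - 3/7)²/3 = (4/7)²/3 = (⅓)*(16/49) = 16/147 ≈ 0.10884)
-182/(-478) + 11*F = -182/(-478) + 11*(16/147) = -182*(-1/478) + 176/147 = 91/239 + 176/147 = 55441/35133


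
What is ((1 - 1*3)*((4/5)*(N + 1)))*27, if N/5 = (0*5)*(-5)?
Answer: -216/5 ≈ -43.200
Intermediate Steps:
N = 0 (N = 5*((0*5)*(-5)) = 5*(0*(-5)) = 5*0 = 0)
((1 - 1*3)*((4/5)*(N + 1)))*27 = ((1 - 1*3)*((4/5)*(0 + 1)))*27 = ((1 - 3)*((4*(⅕))*1))*27 = -8/5*27 = -216/5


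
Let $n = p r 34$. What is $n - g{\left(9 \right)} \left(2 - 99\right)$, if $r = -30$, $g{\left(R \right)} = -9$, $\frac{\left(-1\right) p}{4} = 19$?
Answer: $76647$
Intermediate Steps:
$p = -76$ ($p = \left(-4\right) 19 = -76$)
$n = 77520$ ($n = \left(-76\right) \left(-30\right) 34 = 2280 \cdot 34 = 77520$)
$n - g{\left(9 \right)} \left(2 - 99\right) = 77520 - - 9 \left(2 - 99\right) = 77520 - \left(-9\right) \left(-97\right) = 77520 - 873 = 76647$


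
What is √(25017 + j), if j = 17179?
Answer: 2*√10549 ≈ 205.42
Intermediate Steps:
√(25017 + j) = √(25017 + 17179) = √42196 = 2*√10549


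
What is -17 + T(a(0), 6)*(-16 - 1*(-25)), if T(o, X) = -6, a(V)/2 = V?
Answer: -71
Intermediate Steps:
a(V) = 2*V
-17 + T(a(0), 6)*(-16 - 1*(-25)) = -17 - 6*(-16 - 1*(-25)) = -17 - 6*(-16 + 25) = -17 - 6*9 = -17 - 54 = -71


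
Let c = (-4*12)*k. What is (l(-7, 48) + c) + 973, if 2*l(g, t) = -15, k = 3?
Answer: 1643/2 ≈ 821.50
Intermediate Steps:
l(g, t) = -15/2 (l(g, t) = (½)*(-15) = -15/2)
c = -144 (c = -4*12*3 = -48*3 = -144)
(l(-7, 48) + c) + 973 = (-15/2 - 144) + 973 = -303/2 + 973 = 1643/2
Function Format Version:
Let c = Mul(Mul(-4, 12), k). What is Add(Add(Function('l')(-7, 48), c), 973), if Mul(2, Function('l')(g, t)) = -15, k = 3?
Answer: Rational(1643, 2) ≈ 821.50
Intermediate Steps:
Function('l')(g, t) = Rational(-15, 2) (Function('l')(g, t) = Mul(Rational(1, 2), -15) = Rational(-15, 2))
c = -144 (c = Mul(Mul(-4, 12), 3) = Mul(-48, 3) = -144)
Add(Add(Function('l')(-7, 48), c), 973) = Add(Add(Rational(-15, 2), -144), 973) = Add(Rational(-303, 2), 973) = Rational(1643, 2)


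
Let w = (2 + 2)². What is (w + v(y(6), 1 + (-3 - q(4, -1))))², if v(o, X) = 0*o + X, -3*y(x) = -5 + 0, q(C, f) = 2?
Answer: 144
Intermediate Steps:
y(x) = 5/3 (y(x) = -(-5 + 0)/3 = -⅓*(-5) = 5/3)
w = 16 (w = 4² = 16)
v(o, X) = X (v(o, X) = 0 + X = X)
(w + v(y(6), 1 + (-3 - q(4, -1))))² = (16 + (1 + (-3 - 1*2)))² = (16 + (1 + (-3 - 2)))² = (16 + (1 - 5))² = (16 - 4)² = 12² = 144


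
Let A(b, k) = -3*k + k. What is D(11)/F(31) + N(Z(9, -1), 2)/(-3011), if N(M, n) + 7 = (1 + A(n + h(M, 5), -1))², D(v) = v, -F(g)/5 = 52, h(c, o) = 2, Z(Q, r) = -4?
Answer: -33641/782860 ≈ -0.042972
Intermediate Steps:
F(g) = -260 (F(g) = -5*52 = -260)
A(b, k) = -2*k
N(M, n) = 2 (N(M, n) = -7 + (1 - 2*(-1))² = -7 + (1 + 2)² = -7 + 3² = -7 + 9 = 2)
D(11)/F(31) + N(Z(9, -1), 2)/(-3011) = 11/(-260) + 2/(-3011) = 11*(-1/260) + 2*(-1/3011) = -11/260 - 2/3011 = -33641/782860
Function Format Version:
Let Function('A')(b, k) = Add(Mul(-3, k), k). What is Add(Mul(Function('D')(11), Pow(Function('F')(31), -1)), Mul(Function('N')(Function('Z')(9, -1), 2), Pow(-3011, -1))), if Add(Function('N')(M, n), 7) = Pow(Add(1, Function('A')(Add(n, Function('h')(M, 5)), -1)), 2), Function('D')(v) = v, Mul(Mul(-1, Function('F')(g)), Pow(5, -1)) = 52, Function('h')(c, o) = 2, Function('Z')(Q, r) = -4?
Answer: Rational(-33641, 782860) ≈ -0.042972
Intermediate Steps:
Function('F')(g) = -260 (Function('F')(g) = Mul(-5, 52) = -260)
Function('A')(b, k) = Mul(-2, k)
Function('N')(M, n) = 2 (Function('N')(M, n) = Add(-7, Pow(Add(1, Mul(-2, -1)), 2)) = Add(-7, Pow(Add(1, 2), 2)) = Add(-7, Pow(3, 2)) = Add(-7, 9) = 2)
Add(Mul(Function('D')(11), Pow(Function('F')(31), -1)), Mul(Function('N')(Function('Z')(9, -1), 2), Pow(-3011, -1))) = Add(Mul(11, Pow(-260, -1)), Mul(2, Pow(-3011, -1))) = Add(Mul(11, Rational(-1, 260)), Mul(2, Rational(-1, 3011))) = Add(Rational(-11, 260), Rational(-2, 3011)) = Rational(-33641, 782860)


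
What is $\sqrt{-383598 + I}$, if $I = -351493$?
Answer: $i \sqrt{735091} \approx 857.37 i$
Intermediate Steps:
$\sqrt{-383598 + I} = \sqrt{-383598 - 351493} = \sqrt{-735091} = i \sqrt{735091}$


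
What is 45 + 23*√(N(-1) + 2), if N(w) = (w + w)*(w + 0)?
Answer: 91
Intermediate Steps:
N(w) = 2*w² (N(w) = (2*w)*w = 2*w²)
45 + 23*√(N(-1) + 2) = 45 + 23*√(2*(-1)² + 2) = 45 + 23*√(2*1 + 2) = 45 + 23*√(2 + 2) = 45 + 23*√4 = 45 + 23*2 = 45 + 46 = 91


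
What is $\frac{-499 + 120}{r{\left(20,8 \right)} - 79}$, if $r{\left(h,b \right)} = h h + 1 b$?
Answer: $- \frac{379}{329} \approx -1.152$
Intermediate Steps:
$r{\left(h,b \right)} = b + h^{2}$ ($r{\left(h,b \right)} = h^{2} + b = b + h^{2}$)
$\frac{-499 + 120}{r{\left(20,8 \right)} - 79} = \frac{-499 + 120}{\left(8 + 20^{2}\right) - 79} = - \frac{379}{\left(8 + 400\right) - 79} = - \frac{379}{408 - 79} = - \frac{379}{329}$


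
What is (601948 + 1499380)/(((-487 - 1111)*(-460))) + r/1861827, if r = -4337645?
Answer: 3933658259/7437998865 ≈ 0.52886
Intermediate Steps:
(601948 + 1499380)/(((-487 - 1111)*(-460))) + r/1861827 = (601948 + 1499380)/(((-487 - 1111)*(-460))) - 4337645/1861827 = 2101328/((-1598*(-460))) - 4337645*1/1861827 = 2101328/735080 - 4337645/1861827 = 2101328*(1/735080) - 4337645/1861827 = 262666/91885 - 4337645/1861827 = 3933658259/7437998865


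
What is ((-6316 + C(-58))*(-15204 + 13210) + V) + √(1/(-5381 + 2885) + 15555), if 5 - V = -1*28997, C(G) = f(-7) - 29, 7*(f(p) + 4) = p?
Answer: 12690902 + √1514185881/312 ≈ 1.2691e+7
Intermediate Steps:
f(p) = -4 + p/7
C(G) = -34 (C(G) = (-4 + (⅐)*(-7)) - 29 = (-4 - 1) - 29 = -5 - 29 = -34)
V = 29002 (V = 5 - (-1)*28997 = 5 - 1*(-28997) = 5 + 28997 = 29002)
((-6316 + C(-58))*(-15204 + 13210) + V) + √(1/(-5381 + 2885) + 15555) = ((-6316 - 34)*(-15204 + 13210) + 29002) + √(1/(-5381 + 2885) + 15555) = (-6350*(-1994) + 29002) + √(1/(-2496) + 15555) = (12661900 + 29002) + √(-1/2496 + 15555) = 12690902 + √(38825279/2496) = 12690902 + √1514185881/312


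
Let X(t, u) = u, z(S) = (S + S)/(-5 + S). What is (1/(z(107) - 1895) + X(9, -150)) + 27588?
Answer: 2648809593/96538 ≈ 27438.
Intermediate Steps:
z(S) = 2*S/(-5 + S) (z(S) = (2*S)/(-5 + S) = 2*S/(-5 + S))
(1/(z(107) - 1895) + X(9, -150)) + 27588 = (1/(2*107/(-5 + 107) - 1895) - 150) + 27588 = (1/(2*107/102 - 1895) - 150) + 27588 = (1/(2*107*(1/102) - 1895) - 150) + 27588 = (1/(107/51 - 1895) - 150) + 27588 = (1/(-96538/51) - 150) + 27588 = (-51/96538 - 150) + 27588 = -14480751/96538 + 27588 = 2648809593/96538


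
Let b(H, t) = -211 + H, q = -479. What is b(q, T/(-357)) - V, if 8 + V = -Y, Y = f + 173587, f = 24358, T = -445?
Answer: 197263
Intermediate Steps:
Y = 197945 (Y = 24358 + 173587 = 197945)
V = -197953 (V = -8 - 1*197945 = -8 - 197945 = -197953)
b(q, T/(-357)) - V = (-211 - 479) - 1*(-197953) = -690 + 197953 = 197263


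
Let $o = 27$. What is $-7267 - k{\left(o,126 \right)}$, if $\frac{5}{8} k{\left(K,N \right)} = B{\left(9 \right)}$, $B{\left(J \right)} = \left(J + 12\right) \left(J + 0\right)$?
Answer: $- \frac{37847}{5} \approx -7569.4$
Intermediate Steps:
$B{\left(J \right)} = J \left(12 + J\right)$ ($B{\left(J \right)} = \left(12 + J\right) J = J \left(12 + J\right)$)
$k{\left(K,N \right)} = \frac{1512}{5}$ ($k{\left(K,N \right)} = \frac{8 \cdot 9 \left(12 + 9\right)}{5} = \frac{8 \cdot 9 \cdot 21}{5} = \frac{8}{5} \cdot 189 = \frac{1512}{5}$)
$-7267 - k{\left(o,126 \right)} = -7267 - \frac{1512}{5} = - \frac{37847}{5}$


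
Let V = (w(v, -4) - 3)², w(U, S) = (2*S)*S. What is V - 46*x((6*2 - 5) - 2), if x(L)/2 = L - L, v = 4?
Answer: 841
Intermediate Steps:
w(U, S) = 2*S²
x(L) = 0 (x(L) = 2*(L - L) = 2*0 = 0)
V = 841 (V = (2*(-4)² - 3)² = (2*16 - 3)² = (32 - 3)² = 29² = 841)
V - 46*x((6*2 - 5) - 2) = 841 - 46*0 = 841 + 0 = 841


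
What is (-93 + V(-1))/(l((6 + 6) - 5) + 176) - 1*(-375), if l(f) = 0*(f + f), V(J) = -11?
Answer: 8237/22 ≈ 374.41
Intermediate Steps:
l(f) = 0 (l(f) = 0*(2*f) = 0)
(-93 + V(-1))/(l((6 + 6) - 5) + 176) - 1*(-375) = (-93 - 11)/(0 + 176) - 1*(-375) = -104/176 + 375 = -104*1/176 + 375 = -13/22 + 375 = 8237/22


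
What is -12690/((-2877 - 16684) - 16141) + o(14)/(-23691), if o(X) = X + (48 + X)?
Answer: 148962719/422908041 ≈ 0.35223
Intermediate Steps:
o(X) = 48 + 2*X
-12690/((-2877 - 16684) - 16141) + o(14)/(-23691) = -12690/((-2877 - 16684) - 16141) + (48 + 2*14)/(-23691) = -12690/(-19561 - 16141) + (48 + 28)*(-1/23691) = -12690/(-35702) + 76*(-1/23691) = -12690*(-1/35702) - 76/23691 = 6345/17851 - 76/23691 = 148962719/422908041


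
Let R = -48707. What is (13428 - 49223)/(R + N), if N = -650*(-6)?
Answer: 35795/44807 ≈ 0.79887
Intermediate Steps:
N = 3900
(13428 - 49223)/(R + N) = (13428 - 49223)/(-48707 + 3900) = -35795/(-44807) = -35795*(-1/44807) = 35795/44807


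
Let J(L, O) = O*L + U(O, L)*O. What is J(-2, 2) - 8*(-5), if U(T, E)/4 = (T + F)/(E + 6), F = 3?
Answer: 46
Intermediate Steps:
U(T, E) = 4*(3 + T)/(6 + E) (U(T, E) = 4*((T + 3)/(E + 6)) = 4*((3 + T)/(6 + E)) = 4*(3 + T)/(6 + E))
J(L, O) = L*O + 4*O*(3 + O)/(6 + L) (J(L, O) = O*L + (4*(3 + O)/(6 + L))*O = L*O + 4*O*(3 + O)/(6 + L))
J(-2, 2) - 8*(-5) = 2*(12 + 4*2 - 2*(6 - 2))/(6 - 2) - 8*(-5) = 2*(12 + 8 - 2*4)/4 + 40 = 2*(¼)*(12 + 8 - 8) + 40 = 2*(¼)*12 + 40 = 6 + 40 = 46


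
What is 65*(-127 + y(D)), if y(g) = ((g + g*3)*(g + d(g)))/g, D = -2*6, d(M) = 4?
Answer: -10335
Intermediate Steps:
D = -12
y(g) = 16 + 4*g (y(g) = ((g + g*3)*(g + 4))/g = ((g + 3*g)*(4 + g))/g = ((4*g)*(4 + g))/g = (4*g*(4 + g))/g = 16 + 4*g)
65*(-127 + y(D)) = 65*(-127 + (16 + 4*(-12))) = 65*(-127 + (16 - 48)) = 65*(-127 - 32) = 65*(-159) = -10335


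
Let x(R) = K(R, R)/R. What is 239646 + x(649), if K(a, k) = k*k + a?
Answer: 240296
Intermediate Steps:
K(a, k) = a + k² (K(a, k) = k² + a = a + k²)
x(R) = (R + R²)/R
239646 + x(649) = 239646 + (1 + 649) = 239646 + 650 = 240296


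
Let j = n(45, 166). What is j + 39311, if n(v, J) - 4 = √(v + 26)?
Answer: 39315 + √71 ≈ 39323.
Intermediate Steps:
n(v, J) = 4 + √(26 + v) (n(v, J) = 4 + √(v + 26) = 4 + √(26 + v))
j = 4 + √71 (j = 4 + √(26 + 45) = 4 + √71 ≈ 12.426)
j + 39311 = (4 + √71) + 39311 = 39315 + √71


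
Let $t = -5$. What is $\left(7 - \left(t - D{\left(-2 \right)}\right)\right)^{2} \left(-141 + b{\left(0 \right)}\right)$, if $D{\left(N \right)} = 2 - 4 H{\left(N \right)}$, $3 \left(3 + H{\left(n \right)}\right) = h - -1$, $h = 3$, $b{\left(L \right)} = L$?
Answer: $- \frac{180668}{3} \approx -60223.0$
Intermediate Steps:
$H{\left(n \right)} = - \frac{5}{3}$ ($H{\left(n \right)} = -3 + \frac{3 - -1}{3} = -3 + \frac{3 + 1}{3} = -3 + \frac{1}{3} \cdot 4 = -3 + \frac{4}{3} = - \frac{5}{3}$)
$D{\left(N \right)} = \frac{26}{3}$ ($D{\left(N \right)} = 2 - - \frac{20}{3} = 2 + \frac{20}{3} = \frac{26}{3}$)
$\left(7 - \left(t - D{\left(-2 \right)}\right)\right)^{2} \left(-141 + b{\left(0 \right)}\right) = \left(7 + \left(\frac{26}{3} - -5\right)\right)^{2} \left(-141 + 0\right) = \left(7 + \left(\frac{26}{3} + 5\right)\right)^{2} \left(-141\right) = \left(7 + \frac{41}{3}\right)^{2} \left(-141\right) = \left(\frac{62}{3}\right)^{2} \left(-141\right) = \frac{3844}{9} \left(-141\right) = - \frac{180668}{3}$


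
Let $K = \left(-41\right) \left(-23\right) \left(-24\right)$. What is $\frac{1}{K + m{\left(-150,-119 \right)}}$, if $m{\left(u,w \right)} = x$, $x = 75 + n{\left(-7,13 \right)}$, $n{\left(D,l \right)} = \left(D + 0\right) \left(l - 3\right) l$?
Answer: $- \frac{1}{23467} \approx -4.2613 \cdot 10^{-5}$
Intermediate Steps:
$K = -22632$ ($K = 943 \left(-24\right) = -22632$)
$n{\left(D,l \right)} = D l \left(-3 + l\right)$ ($n{\left(D,l \right)} = D \left(-3 + l\right) l = D l \left(-3 + l\right)$)
$x = -835$ ($x = 75 - 91 \left(-3 + 13\right) = 75 - 91 \cdot 10 = 75 - 910 = -835$)
$m{\left(u,w \right)} = -835$
$\frac{1}{K + m{\left(-150,-119 \right)}} = \frac{1}{-22632 - 835} = \frac{1}{-23467} = - \frac{1}{23467}$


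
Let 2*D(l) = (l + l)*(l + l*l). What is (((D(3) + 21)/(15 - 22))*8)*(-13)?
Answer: 5928/7 ≈ 846.86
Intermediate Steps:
D(l) = l*(l + l²) (D(l) = ((l + l)*(l + l*l))/2 = ((2*l)*(l + l²))/2 = (2*l*(l + l²))/2 = l*(l + l²))
(((D(3) + 21)/(15 - 22))*8)*(-13) = (((3²*(1 + 3) + 21)/(15 - 22))*8)*(-13) = (((9*4 + 21)/(-7))*8)*(-13) = (((36 + 21)*(-⅐))*8)*(-13) = ((57*(-⅐))*8)*(-13) = -57/7*8*(-13) = -456/7*(-13) = 5928/7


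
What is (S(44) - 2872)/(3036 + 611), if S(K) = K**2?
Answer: -936/3647 ≈ -0.25665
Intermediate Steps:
(S(44) - 2872)/(3036 + 611) = (44**2 - 2872)/(3036 + 611) = (1936 - 2872)/3647 = -936*1/3647 = -936/3647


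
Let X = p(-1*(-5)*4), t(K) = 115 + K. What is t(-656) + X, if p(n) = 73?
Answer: -468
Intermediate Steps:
X = 73
t(-656) + X = (115 - 656) + 73 = -541 + 73 = -468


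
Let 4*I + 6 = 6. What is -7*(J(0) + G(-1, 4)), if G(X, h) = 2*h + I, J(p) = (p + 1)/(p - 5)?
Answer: -273/5 ≈ -54.600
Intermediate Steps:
I = 0 (I = -3/2 + (¼)*6 = -3/2 + 3/2 = 0)
J(p) = (1 + p)/(-5 + p)
G(X, h) = 2*h (G(X, h) = 2*h + 0 = 2*h)
-7*(J(0) + G(-1, 4)) = -7*((1 + 0)/(-5 + 0) + 2*4) = -7*(1/(-5) + 8) = -7*(-⅕*1 + 8) = -7*(-⅕ + 8) = -7*39/5 = -273/5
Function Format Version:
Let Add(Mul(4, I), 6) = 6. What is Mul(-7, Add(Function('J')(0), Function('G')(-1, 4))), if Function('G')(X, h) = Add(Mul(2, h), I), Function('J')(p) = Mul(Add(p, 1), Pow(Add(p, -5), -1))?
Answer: Rational(-273, 5) ≈ -54.600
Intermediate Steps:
I = 0 (I = Add(Rational(-3, 2), Mul(Rational(1, 4), 6)) = Add(Rational(-3, 2), Rational(3, 2)) = 0)
Function('J')(p) = Mul(Pow(Add(-5, p), -1), Add(1, p)) (Function('J')(p) = Mul(Add(1, p), Pow(Add(-5, p), -1)) = Mul(Pow(Add(-5, p), -1), Add(1, p)))
Function('G')(X, h) = Mul(2, h) (Function('G')(X, h) = Add(Mul(2, h), 0) = Mul(2, h))
Mul(-7, Add(Function('J')(0), Function('G')(-1, 4))) = Mul(-7, Add(Mul(Pow(Add(-5, 0), -1), Add(1, 0)), Mul(2, 4))) = Mul(-7, Add(Mul(Pow(-5, -1), 1), 8)) = Mul(-7, Add(Mul(Rational(-1, 5), 1), 8)) = Mul(-7, Add(Rational(-1, 5), 8)) = Mul(-7, Rational(39, 5)) = Rational(-273, 5)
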